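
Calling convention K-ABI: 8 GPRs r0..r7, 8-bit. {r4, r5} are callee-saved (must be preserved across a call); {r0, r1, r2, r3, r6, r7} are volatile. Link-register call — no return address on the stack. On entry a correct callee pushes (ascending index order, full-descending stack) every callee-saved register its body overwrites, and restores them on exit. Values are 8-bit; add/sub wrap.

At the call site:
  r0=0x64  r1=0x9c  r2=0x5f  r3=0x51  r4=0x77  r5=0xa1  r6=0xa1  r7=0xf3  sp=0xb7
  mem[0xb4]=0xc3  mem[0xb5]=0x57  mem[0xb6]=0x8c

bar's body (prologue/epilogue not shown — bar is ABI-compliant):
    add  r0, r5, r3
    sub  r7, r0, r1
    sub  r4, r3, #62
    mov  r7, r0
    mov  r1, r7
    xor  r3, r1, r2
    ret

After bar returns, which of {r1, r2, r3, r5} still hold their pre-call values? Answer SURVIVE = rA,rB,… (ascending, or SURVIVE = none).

SURVIVE = r2,r5

prologue: push r4 → mem[0xb6]=0x77, sp=0xb6
body[0] add  r0, r5, r3 → r0=0xf2
body[1] sub  r7, r0, r1 → r7=0x56
body[2] sub  r4, r3, #62 → r4=0x13
body[3] mov  r7, r0 → r7=0xf2
body[4] mov  r1, r7 → r1=0xf2
body[5] xor  r3, r1, r2 → r3=0xad
epilogue: pop r4=0x77, sp=0xb7
r1: caller-saved, written=True
r2: caller-saved, written=False
r3: caller-saved, written=True
r5: callee-saved, written=False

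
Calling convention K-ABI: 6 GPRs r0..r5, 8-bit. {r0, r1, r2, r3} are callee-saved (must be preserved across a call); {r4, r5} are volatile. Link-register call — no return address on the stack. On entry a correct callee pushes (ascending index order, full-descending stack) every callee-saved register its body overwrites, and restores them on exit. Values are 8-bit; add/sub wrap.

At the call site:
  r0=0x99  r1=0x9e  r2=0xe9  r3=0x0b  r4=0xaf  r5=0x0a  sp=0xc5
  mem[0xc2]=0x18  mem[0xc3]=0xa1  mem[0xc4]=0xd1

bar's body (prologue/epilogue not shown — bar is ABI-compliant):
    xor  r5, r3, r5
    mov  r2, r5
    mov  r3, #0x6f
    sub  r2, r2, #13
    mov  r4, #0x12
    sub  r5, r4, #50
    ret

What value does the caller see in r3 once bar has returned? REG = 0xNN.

prologue: push r2 → mem[0xc4]=0xe9, sp=0xc4
prologue: push r3 → mem[0xc3]=0x0b, sp=0xc3
body[0] xor  r5, r3, r5 → r5=0x01
body[1] mov  r2, r5 → r2=0x01
body[2] mov  r3, #0x6f → r3=0x6f
body[3] sub  r2, r2, #13 → r2=0xf4
body[4] mov  r4, #0x12 → r4=0x12
body[5] sub  r5, r4, #50 → r5=0xe0
epilogue: pop r3=0x0b, sp=0xc4
epilogue: pop r2=0xe9, sp=0xc5
r3 is callee-saved → restored

REG = 0x0b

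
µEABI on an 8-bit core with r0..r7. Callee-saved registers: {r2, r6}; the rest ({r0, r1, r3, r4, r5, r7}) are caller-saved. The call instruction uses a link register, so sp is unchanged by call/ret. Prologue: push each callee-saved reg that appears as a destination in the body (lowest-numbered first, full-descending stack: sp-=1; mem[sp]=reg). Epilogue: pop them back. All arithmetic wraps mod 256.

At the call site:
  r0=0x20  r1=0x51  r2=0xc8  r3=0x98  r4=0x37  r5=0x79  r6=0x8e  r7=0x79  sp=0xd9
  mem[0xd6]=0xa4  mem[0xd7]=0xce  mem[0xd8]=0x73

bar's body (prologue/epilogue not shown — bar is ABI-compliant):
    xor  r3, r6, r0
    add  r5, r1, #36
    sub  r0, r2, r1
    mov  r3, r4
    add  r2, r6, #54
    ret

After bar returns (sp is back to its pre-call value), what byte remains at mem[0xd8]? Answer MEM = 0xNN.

MEM = 0xc8

prologue: push r2 -> mem[0xd8]=0xc8, sp=0xd8
body[0] xor  r3, r6, r0 -> r3=0xae
body[1] add  r5, r1, #36 -> r5=0x75
body[2] sub  r0, r2, r1 -> r0=0x77
body[3] mov  r3, r4 -> r3=0x37
body[4] add  r2, r6, #54 -> r2=0xc4
epilogue: pop r2=0xc8, sp=0xd9
prologue pushed ['r2'] at ['0xd8']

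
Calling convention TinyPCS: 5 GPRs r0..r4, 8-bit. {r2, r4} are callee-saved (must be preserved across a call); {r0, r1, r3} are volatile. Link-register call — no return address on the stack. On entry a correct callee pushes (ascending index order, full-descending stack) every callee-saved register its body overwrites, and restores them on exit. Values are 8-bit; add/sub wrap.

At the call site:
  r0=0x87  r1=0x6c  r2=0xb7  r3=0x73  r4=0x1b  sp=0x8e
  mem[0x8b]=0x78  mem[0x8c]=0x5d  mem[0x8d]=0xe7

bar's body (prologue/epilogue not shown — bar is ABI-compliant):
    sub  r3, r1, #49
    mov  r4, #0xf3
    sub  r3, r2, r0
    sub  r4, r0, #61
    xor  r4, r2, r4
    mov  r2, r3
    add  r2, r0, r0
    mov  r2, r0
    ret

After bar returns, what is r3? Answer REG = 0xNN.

prologue: push r2 → mem[0x8d]=0xb7, sp=0x8d
prologue: push r4 → mem[0x8c]=0x1b, sp=0x8c
body[0] sub  r3, r1, #49 → r3=0x3b
body[1] mov  r4, #0xf3 → r4=0xf3
body[2] sub  r3, r2, r0 → r3=0x30
body[3] sub  r4, r0, #61 → r4=0x4a
body[4] xor  r4, r2, r4 → r4=0xfd
body[5] mov  r2, r3 → r2=0x30
body[6] add  r2, r0, r0 → r2=0x0e
body[7] mov  r2, r0 → r2=0x87
epilogue: pop r4=0x1b, sp=0x8d
epilogue: pop r2=0xb7, sp=0x8e
r3 is caller-saved → body value

REG = 0x30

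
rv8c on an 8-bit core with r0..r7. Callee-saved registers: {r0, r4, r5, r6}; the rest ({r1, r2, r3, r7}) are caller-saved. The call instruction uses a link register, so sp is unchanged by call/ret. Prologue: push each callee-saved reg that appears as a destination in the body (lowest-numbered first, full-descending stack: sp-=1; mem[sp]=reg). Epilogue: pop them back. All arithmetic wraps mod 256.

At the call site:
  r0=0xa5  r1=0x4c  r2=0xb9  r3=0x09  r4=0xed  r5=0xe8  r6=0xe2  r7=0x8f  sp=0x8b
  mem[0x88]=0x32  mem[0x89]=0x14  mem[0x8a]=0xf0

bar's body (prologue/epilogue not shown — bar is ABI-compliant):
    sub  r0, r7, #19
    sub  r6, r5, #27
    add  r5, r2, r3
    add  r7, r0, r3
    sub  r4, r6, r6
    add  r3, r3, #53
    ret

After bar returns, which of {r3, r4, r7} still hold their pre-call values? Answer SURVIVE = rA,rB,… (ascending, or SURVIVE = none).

SURVIVE = r4

prologue: push r0 -> mem[0x8a]=0xa5, sp=0x8a
prologue: push r4 -> mem[0x89]=0xed, sp=0x89
prologue: push r5 -> mem[0x88]=0xe8, sp=0x88
prologue: push r6 -> mem[0x87]=0xe2, sp=0x87
body[0] sub  r0, r7, #19 -> r0=0x7c
body[1] sub  r6, r5, #27 -> r6=0xcd
body[2] add  r5, r2, r3 -> r5=0xc2
body[3] add  r7, r0, r3 -> r7=0x85
body[4] sub  r4, r6, r6 -> r4=0x00
body[5] add  r3, r3, #53 -> r3=0x3e
epilogue: pop r6=0xe2, sp=0x88
epilogue: pop r5=0xe8, sp=0x89
epilogue: pop r4=0xed, sp=0x8a
epilogue: pop r0=0xa5, sp=0x8b
r3: caller-saved, written=True
r4: callee-saved, written=True
r7: caller-saved, written=True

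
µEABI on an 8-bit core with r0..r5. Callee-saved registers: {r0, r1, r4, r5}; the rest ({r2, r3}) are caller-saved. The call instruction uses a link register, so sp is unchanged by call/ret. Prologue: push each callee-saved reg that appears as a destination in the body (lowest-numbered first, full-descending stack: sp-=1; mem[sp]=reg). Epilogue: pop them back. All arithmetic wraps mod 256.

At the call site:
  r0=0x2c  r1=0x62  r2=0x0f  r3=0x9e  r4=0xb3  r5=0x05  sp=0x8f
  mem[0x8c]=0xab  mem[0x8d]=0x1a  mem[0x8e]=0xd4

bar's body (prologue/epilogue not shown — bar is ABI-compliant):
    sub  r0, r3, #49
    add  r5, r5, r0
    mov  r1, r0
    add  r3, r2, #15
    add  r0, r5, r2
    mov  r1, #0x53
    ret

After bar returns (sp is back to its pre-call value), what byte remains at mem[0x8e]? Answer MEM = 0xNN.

MEM = 0x2c

prologue: push r0 -> mem[0x8e]=0x2c, sp=0x8e
prologue: push r1 -> mem[0x8d]=0x62, sp=0x8d
prologue: push r5 -> mem[0x8c]=0x05, sp=0x8c
body[0] sub  r0, r3, #49 -> r0=0x6d
body[1] add  r5, r5, r0 -> r5=0x72
body[2] mov  r1, r0 -> r1=0x6d
body[3] add  r3, r2, #15 -> r3=0x1e
body[4] add  r0, r5, r2 -> r0=0x81
body[5] mov  r1, #0x53 -> r1=0x53
epilogue: pop r5=0x05, sp=0x8d
epilogue: pop r1=0x62, sp=0x8e
epilogue: pop r0=0x2c, sp=0x8f
prologue pushed ['r0', 'r1', 'r5'] at ['0x8e', '0x8d', '0x8c']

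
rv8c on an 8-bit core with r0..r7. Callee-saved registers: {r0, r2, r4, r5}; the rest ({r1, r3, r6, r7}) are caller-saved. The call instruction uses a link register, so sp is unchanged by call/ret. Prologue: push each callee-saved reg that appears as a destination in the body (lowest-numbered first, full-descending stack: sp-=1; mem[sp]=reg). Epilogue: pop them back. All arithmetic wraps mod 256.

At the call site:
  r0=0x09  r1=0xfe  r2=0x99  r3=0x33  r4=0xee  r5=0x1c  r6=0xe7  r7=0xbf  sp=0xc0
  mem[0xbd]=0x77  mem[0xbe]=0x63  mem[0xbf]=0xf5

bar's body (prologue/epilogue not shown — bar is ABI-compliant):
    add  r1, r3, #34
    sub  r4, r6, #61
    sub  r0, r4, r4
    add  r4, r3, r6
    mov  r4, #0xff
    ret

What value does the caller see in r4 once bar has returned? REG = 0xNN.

REG = 0xee

prologue: push r0 -> mem[0xbf]=0x09, sp=0xbf
prologue: push r4 -> mem[0xbe]=0xee, sp=0xbe
body[0] add  r1, r3, #34 -> r1=0x55
body[1] sub  r4, r6, #61 -> r4=0xaa
body[2] sub  r0, r4, r4 -> r0=0x00
body[3] add  r4, r3, r6 -> r4=0x1a
body[4] mov  r4, #0xff -> r4=0xff
epilogue: pop r4=0xee, sp=0xbf
epilogue: pop r0=0x09, sp=0xc0
r4 is callee-saved -> restored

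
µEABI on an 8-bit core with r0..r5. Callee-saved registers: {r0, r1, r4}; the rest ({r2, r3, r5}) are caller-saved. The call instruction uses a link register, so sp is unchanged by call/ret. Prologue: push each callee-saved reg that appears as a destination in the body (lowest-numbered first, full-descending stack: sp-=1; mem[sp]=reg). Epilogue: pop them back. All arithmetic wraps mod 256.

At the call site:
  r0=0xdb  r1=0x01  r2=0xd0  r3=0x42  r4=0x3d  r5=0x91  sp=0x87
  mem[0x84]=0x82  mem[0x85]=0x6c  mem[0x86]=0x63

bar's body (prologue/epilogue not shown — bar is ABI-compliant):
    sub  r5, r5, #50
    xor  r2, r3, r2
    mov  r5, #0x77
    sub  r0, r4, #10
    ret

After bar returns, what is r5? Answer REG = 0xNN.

prologue: push r0 → mem[0x86]=0xdb, sp=0x86
body[0] sub  r5, r5, #50 → r5=0x5f
body[1] xor  r2, r3, r2 → r2=0x92
body[2] mov  r5, #0x77 → r5=0x77
body[3] sub  r0, r4, #10 → r0=0x33
epilogue: pop r0=0xdb, sp=0x87
r5 is caller-saved → body value

REG = 0x77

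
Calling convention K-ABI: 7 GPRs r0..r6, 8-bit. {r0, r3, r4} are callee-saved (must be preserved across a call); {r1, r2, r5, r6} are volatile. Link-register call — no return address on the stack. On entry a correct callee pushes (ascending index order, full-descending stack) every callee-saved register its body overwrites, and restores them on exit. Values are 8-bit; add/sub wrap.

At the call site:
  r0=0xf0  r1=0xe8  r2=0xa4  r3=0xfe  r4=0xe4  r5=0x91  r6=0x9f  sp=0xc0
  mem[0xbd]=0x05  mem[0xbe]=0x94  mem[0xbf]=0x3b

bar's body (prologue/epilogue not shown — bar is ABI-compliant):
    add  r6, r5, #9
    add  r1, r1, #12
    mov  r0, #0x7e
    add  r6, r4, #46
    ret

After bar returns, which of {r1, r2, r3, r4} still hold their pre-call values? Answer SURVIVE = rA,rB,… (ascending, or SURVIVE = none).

prologue: push r0 → mem[0xbf]=0xf0, sp=0xbf
body[0] add  r6, r5, #9 → r6=0x9a
body[1] add  r1, r1, #12 → r1=0xf4
body[2] mov  r0, #0x7e → r0=0x7e
body[3] add  r6, r4, #46 → r6=0x12
epilogue: pop r0=0xf0, sp=0xc0
r1: caller-saved, written=True
r2: caller-saved, written=False
r3: callee-saved, written=False
r4: callee-saved, written=False

SURVIVE = r2,r3,r4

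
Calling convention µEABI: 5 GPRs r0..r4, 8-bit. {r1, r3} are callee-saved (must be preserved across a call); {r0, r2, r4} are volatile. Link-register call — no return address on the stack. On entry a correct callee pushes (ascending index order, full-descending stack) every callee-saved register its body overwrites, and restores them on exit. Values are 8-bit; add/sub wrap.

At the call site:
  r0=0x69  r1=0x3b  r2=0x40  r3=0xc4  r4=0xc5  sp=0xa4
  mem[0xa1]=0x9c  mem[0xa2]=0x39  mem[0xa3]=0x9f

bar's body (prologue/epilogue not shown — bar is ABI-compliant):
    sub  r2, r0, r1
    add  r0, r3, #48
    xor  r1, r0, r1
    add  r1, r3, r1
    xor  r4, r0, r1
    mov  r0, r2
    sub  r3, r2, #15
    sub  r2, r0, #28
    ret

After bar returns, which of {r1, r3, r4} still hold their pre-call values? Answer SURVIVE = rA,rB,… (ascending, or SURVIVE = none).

SURVIVE = r1,r3

prologue: push r1 -> mem[0xa3]=0x3b, sp=0xa3
prologue: push r3 -> mem[0xa2]=0xc4, sp=0xa2
body[0] sub  r2, r0, r1 -> r2=0x2e
body[1] add  r0, r3, #48 -> r0=0xf4
body[2] xor  r1, r0, r1 -> r1=0xcf
body[3] add  r1, r3, r1 -> r1=0x93
body[4] xor  r4, r0, r1 -> r4=0x67
body[5] mov  r0, r2 -> r0=0x2e
body[6] sub  r3, r2, #15 -> r3=0x1f
body[7] sub  r2, r0, #28 -> r2=0x12
epilogue: pop r3=0xc4, sp=0xa3
epilogue: pop r1=0x3b, sp=0xa4
r1: callee-saved, written=True
r3: callee-saved, written=True
r4: caller-saved, written=True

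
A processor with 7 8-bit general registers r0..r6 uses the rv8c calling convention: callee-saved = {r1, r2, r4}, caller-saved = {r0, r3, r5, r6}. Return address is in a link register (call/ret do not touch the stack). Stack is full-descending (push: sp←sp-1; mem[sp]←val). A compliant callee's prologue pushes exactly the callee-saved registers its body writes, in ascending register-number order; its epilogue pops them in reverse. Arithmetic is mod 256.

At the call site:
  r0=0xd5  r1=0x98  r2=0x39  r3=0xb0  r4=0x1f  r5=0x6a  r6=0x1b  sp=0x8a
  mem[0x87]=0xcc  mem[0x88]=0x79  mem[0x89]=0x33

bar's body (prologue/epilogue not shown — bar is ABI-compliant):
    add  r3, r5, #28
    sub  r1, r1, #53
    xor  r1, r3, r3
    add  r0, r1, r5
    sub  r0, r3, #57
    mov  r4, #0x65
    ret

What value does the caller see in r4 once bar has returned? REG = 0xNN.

REG = 0x1f

prologue: push r1 -> mem[0x89]=0x98, sp=0x89
prologue: push r4 -> mem[0x88]=0x1f, sp=0x88
body[0] add  r3, r5, #28 -> r3=0x86
body[1] sub  r1, r1, #53 -> r1=0x63
body[2] xor  r1, r3, r3 -> r1=0x00
body[3] add  r0, r1, r5 -> r0=0x6a
body[4] sub  r0, r3, #57 -> r0=0x4d
body[5] mov  r4, #0x65 -> r4=0x65
epilogue: pop r4=0x1f, sp=0x89
epilogue: pop r1=0x98, sp=0x8a
r4 is callee-saved -> restored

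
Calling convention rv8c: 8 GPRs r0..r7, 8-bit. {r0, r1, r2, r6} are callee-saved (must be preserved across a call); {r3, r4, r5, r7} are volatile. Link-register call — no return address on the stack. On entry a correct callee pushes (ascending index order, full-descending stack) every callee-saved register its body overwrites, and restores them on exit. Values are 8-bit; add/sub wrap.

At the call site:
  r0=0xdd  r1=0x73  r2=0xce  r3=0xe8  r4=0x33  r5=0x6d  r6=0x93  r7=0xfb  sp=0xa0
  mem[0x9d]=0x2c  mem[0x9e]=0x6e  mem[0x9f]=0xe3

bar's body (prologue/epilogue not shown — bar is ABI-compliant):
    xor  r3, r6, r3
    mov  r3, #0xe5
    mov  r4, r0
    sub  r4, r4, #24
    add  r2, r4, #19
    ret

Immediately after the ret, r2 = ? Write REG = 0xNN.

REG = 0xce

prologue: push r2 → mem[0x9f]=0xce, sp=0x9f
body[0] xor  r3, r6, r3 → r3=0x7b
body[1] mov  r3, #0xe5 → r3=0xe5
body[2] mov  r4, r0 → r4=0xdd
body[3] sub  r4, r4, #24 → r4=0xc5
body[4] add  r2, r4, #19 → r2=0xd8
epilogue: pop r2=0xce, sp=0xa0
r2 is callee-saved → restored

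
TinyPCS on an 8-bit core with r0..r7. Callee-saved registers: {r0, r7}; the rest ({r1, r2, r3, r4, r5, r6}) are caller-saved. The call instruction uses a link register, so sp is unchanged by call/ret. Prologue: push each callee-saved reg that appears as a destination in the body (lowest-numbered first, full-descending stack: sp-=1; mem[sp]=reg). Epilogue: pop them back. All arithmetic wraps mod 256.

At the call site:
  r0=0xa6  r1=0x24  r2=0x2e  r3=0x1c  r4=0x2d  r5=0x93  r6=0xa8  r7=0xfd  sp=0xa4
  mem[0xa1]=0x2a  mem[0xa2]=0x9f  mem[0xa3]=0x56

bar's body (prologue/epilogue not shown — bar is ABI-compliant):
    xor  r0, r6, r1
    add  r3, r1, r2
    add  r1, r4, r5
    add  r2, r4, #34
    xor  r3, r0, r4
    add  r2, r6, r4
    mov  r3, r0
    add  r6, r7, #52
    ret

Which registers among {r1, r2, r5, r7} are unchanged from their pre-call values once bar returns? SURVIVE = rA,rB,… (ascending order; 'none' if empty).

prologue: push r0 → mem[0xa3]=0xa6, sp=0xa3
body[0] xor  r0, r6, r1 → r0=0x8c
body[1] add  r3, r1, r2 → r3=0x52
body[2] add  r1, r4, r5 → r1=0xc0
body[3] add  r2, r4, #34 → r2=0x4f
body[4] xor  r3, r0, r4 → r3=0xa1
body[5] add  r2, r6, r4 → r2=0xd5
body[6] mov  r3, r0 → r3=0x8c
body[7] add  r6, r7, #52 → r6=0x31
epilogue: pop r0=0xa6, sp=0xa4
r1: caller-saved, written=True
r2: caller-saved, written=True
r5: caller-saved, written=False
r7: callee-saved, written=False

SURVIVE = r5,r7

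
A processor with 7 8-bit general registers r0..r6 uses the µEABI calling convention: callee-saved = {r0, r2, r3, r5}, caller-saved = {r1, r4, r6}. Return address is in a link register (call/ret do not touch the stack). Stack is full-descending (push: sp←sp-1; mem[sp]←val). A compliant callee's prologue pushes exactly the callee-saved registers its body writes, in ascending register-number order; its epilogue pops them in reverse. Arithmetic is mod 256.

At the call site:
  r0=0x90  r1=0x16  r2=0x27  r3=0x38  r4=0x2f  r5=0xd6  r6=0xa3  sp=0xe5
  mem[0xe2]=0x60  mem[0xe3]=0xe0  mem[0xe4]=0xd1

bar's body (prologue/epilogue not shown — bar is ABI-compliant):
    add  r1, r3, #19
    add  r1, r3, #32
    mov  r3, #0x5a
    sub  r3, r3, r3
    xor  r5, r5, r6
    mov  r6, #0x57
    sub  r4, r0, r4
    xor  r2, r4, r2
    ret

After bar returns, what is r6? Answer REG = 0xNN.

prologue: push r2 → mem[0xe4]=0x27, sp=0xe4
prologue: push r3 → mem[0xe3]=0x38, sp=0xe3
prologue: push r5 → mem[0xe2]=0xd6, sp=0xe2
body[0] add  r1, r3, #19 → r1=0x4b
body[1] add  r1, r3, #32 → r1=0x58
body[2] mov  r3, #0x5a → r3=0x5a
body[3] sub  r3, r3, r3 → r3=0x00
body[4] xor  r5, r5, r6 → r5=0x75
body[5] mov  r6, #0x57 → r6=0x57
body[6] sub  r4, r0, r4 → r4=0x61
body[7] xor  r2, r4, r2 → r2=0x46
epilogue: pop r5=0xd6, sp=0xe3
epilogue: pop r3=0x38, sp=0xe4
epilogue: pop r2=0x27, sp=0xe5
r6 is caller-saved → body value

REG = 0x57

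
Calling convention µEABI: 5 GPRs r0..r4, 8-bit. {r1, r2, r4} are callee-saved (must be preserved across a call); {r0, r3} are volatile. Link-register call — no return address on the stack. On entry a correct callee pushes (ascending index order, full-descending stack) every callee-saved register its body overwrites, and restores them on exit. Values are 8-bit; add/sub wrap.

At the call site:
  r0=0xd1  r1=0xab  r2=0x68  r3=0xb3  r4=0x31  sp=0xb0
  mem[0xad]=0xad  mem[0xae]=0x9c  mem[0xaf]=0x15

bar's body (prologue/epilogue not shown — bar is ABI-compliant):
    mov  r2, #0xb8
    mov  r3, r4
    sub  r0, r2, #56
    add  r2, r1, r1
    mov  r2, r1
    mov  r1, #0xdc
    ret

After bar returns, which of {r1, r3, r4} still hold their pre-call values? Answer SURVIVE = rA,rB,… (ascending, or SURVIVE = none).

prologue: push r1 → mem[0xaf]=0xab, sp=0xaf
prologue: push r2 → mem[0xae]=0x68, sp=0xae
body[0] mov  r2, #0xb8 → r2=0xb8
body[1] mov  r3, r4 → r3=0x31
body[2] sub  r0, r2, #56 → r0=0x80
body[3] add  r2, r1, r1 → r2=0x56
body[4] mov  r2, r1 → r2=0xab
body[5] mov  r1, #0xdc → r1=0xdc
epilogue: pop r2=0x68, sp=0xaf
epilogue: pop r1=0xab, sp=0xb0
r1: callee-saved, written=True
r3: caller-saved, written=True
r4: callee-saved, written=False

SURVIVE = r1,r4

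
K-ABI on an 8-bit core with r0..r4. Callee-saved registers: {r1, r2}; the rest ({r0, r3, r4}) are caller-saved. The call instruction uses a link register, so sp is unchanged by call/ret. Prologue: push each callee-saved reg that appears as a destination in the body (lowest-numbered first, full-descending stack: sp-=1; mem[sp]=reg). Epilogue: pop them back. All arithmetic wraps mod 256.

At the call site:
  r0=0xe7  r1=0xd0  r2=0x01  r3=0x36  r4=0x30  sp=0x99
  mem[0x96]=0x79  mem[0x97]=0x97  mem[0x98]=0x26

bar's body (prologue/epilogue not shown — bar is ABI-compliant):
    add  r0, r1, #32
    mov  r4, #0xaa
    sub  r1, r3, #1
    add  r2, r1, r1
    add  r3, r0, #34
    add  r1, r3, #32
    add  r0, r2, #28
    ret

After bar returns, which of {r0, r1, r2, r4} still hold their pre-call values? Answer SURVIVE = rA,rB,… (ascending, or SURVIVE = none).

prologue: push r1 → mem[0x98]=0xd0, sp=0x98
prologue: push r2 → mem[0x97]=0x01, sp=0x97
body[0] add  r0, r1, #32 → r0=0xf0
body[1] mov  r4, #0xaa → r4=0xaa
body[2] sub  r1, r3, #1 → r1=0x35
body[3] add  r2, r1, r1 → r2=0x6a
body[4] add  r3, r0, #34 → r3=0x12
body[5] add  r1, r3, #32 → r1=0x32
body[6] add  r0, r2, #28 → r0=0x86
epilogue: pop r2=0x01, sp=0x98
epilogue: pop r1=0xd0, sp=0x99
r0: caller-saved, written=True
r1: callee-saved, written=True
r2: callee-saved, written=True
r4: caller-saved, written=True

SURVIVE = r1,r2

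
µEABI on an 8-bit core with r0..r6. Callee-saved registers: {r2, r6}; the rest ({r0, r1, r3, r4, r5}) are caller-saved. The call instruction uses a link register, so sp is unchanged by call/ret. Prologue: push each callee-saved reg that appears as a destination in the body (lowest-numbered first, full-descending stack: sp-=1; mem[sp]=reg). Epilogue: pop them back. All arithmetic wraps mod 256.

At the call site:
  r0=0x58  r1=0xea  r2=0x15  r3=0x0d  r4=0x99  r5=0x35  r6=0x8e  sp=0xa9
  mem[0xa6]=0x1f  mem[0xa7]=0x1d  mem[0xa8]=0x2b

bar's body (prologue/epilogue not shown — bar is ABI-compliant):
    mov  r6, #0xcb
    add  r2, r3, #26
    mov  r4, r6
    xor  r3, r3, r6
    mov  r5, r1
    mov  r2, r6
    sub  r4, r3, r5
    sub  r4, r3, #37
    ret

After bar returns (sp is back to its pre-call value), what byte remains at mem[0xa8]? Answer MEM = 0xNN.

prologue: push r2 -> mem[0xa8]=0x15, sp=0xa8
prologue: push r6 -> mem[0xa7]=0x8e, sp=0xa7
body[0] mov  r6, #0xcb -> r6=0xcb
body[1] add  r2, r3, #26 -> r2=0x27
body[2] mov  r4, r6 -> r4=0xcb
body[3] xor  r3, r3, r6 -> r3=0xc6
body[4] mov  r5, r1 -> r5=0xea
body[5] mov  r2, r6 -> r2=0xcb
body[6] sub  r4, r3, r5 -> r4=0xdc
body[7] sub  r4, r3, #37 -> r4=0xa1
epilogue: pop r6=0x8e, sp=0xa8
epilogue: pop r2=0x15, sp=0xa9
prologue pushed ['r2', 'r6'] at ['0xa8', '0xa7']

MEM = 0x15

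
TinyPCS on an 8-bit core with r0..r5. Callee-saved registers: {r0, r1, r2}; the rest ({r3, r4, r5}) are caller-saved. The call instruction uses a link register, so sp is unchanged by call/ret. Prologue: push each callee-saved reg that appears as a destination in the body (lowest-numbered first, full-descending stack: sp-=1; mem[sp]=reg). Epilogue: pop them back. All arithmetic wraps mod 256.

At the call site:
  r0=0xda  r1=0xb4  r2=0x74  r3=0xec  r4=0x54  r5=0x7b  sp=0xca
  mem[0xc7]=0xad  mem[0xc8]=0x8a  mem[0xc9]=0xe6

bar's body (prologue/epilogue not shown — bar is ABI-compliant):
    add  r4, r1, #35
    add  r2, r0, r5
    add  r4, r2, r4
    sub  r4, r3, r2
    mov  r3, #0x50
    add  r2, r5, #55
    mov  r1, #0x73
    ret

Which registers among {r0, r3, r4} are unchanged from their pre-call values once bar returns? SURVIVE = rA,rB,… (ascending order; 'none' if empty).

SURVIVE = r0

prologue: push r1 → mem[0xc9]=0xb4, sp=0xc9
prologue: push r2 → mem[0xc8]=0x74, sp=0xc8
body[0] add  r4, r1, #35 → r4=0xd7
body[1] add  r2, r0, r5 → r2=0x55
body[2] add  r4, r2, r4 → r4=0x2c
body[3] sub  r4, r3, r2 → r4=0x97
body[4] mov  r3, #0x50 → r3=0x50
body[5] add  r2, r5, #55 → r2=0xb2
body[6] mov  r1, #0x73 → r1=0x73
epilogue: pop r2=0x74, sp=0xc9
epilogue: pop r1=0xb4, sp=0xca
r0: callee-saved, written=False
r3: caller-saved, written=True
r4: caller-saved, written=True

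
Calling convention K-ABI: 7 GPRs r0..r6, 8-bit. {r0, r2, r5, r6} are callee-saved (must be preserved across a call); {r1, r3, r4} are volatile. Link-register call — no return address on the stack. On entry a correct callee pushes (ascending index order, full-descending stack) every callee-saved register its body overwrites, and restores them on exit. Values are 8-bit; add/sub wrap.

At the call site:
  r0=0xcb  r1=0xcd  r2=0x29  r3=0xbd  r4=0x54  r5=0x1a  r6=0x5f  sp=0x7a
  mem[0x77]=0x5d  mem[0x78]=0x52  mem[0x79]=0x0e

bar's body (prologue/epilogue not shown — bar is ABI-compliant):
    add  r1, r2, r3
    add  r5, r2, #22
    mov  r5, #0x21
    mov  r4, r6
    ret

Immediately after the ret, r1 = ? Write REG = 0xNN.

prologue: push r5 -> mem[0x79]=0x1a, sp=0x79
body[0] add  r1, r2, r3 -> r1=0xe6
body[1] add  r5, r2, #22 -> r5=0x3f
body[2] mov  r5, #0x21 -> r5=0x21
body[3] mov  r4, r6 -> r4=0x5f
epilogue: pop r5=0x1a, sp=0x7a
r1 is caller-saved -> body value

REG = 0xe6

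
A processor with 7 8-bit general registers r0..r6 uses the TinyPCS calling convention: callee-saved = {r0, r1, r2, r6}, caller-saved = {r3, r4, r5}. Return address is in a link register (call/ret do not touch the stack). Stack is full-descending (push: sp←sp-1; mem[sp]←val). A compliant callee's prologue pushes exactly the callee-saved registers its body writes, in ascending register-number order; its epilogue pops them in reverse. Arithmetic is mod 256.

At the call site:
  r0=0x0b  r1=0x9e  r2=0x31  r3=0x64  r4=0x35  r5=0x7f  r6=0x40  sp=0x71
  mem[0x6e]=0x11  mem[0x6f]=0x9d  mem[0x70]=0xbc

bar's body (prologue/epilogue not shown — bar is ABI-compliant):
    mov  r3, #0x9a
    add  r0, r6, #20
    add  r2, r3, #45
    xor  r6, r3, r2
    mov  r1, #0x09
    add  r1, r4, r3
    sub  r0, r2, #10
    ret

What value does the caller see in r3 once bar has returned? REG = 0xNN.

prologue: push r0 -> mem[0x70]=0x0b, sp=0x70
prologue: push r1 -> mem[0x6f]=0x9e, sp=0x6f
prologue: push r2 -> mem[0x6e]=0x31, sp=0x6e
prologue: push r6 -> mem[0x6d]=0x40, sp=0x6d
body[0] mov  r3, #0x9a -> r3=0x9a
body[1] add  r0, r6, #20 -> r0=0x54
body[2] add  r2, r3, #45 -> r2=0xc7
body[3] xor  r6, r3, r2 -> r6=0x5d
body[4] mov  r1, #0x09 -> r1=0x09
body[5] add  r1, r4, r3 -> r1=0xcf
body[6] sub  r0, r2, #10 -> r0=0xbd
epilogue: pop r6=0x40, sp=0x6e
epilogue: pop r2=0x31, sp=0x6f
epilogue: pop r1=0x9e, sp=0x70
epilogue: pop r0=0x0b, sp=0x71
r3 is caller-saved -> body value

REG = 0x9a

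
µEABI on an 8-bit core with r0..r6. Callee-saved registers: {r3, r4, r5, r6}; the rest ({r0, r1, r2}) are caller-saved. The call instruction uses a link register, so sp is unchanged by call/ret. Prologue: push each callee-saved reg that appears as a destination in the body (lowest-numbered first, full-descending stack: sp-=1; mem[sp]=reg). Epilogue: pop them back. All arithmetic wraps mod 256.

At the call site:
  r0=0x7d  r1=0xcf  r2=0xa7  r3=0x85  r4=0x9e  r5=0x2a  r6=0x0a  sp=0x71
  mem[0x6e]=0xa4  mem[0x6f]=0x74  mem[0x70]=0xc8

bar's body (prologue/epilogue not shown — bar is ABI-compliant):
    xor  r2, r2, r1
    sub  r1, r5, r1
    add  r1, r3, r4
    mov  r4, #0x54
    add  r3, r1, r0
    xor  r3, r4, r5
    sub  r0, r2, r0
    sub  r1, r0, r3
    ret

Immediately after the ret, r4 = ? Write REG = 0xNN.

prologue: push r3 -> mem[0x70]=0x85, sp=0x70
prologue: push r4 -> mem[0x6f]=0x9e, sp=0x6f
body[0] xor  r2, r2, r1 -> r2=0x68
body[1] sub  r1, r5, r1 -> r1=0x5b
body[2] add  r1, r3, r4 -> r1=0x23
body[3] mov  r4, #0x54 -> r4=0x54
body[4] add  r3, r1, r0 -> r3=0xa0
body[5] xor  r3, r4, r5 -> r3=0x7e
body[6] sub  r0, r2, r0 -> r0=0xeb
body[7] sub  r1, r0, r3 -> r1=0x6d
epilogue: pop r4=0x9e, sp=0x70
epilogue: pop r3=0x85, sp=0x71
r4 is callee-saved -> restored

REG = 0x9e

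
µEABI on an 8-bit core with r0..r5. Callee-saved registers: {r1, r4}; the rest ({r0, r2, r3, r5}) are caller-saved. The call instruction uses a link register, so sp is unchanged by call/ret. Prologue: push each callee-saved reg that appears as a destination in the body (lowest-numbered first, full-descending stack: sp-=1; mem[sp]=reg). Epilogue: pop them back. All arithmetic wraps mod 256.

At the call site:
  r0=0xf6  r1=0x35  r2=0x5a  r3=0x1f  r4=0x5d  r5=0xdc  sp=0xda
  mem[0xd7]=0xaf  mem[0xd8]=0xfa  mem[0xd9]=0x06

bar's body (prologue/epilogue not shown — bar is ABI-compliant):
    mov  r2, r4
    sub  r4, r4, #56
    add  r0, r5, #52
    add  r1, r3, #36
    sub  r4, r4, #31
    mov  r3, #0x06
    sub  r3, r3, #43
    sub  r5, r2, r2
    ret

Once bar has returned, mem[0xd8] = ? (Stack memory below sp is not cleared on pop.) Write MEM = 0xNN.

prologue: push r1 -> mem[0xd9]=0x35, sp=0xd9
prologue: push r4 -> mem[0xd8]=0x5d, sp=0xd8
body[0] mov  r2, r4 -> r2=0x5d
body[1] sub  r4, r4, #56 -> r4=0x25
body[2] add  r0, r5, #52 -> r0=0x10
body[3] add  r1, r3, #36 -> r1=0x43
body[4] sub  r4, r4, #31 -> r4=0x06
body[5] mov  r3, #0x06 -> r3=0x06
body[6] sub  r3, r3, #43 -> r3=0xdb
body[7] sub  r5, r2, r2 -> r5=0x00
epilogue: pop r4=0x5d, sp=0xd9
epilogue: pop r1=0x35, sp=0xda
prologue pushed ['r1', 'r4'] at ['0xd9', '0xd8']

MEM = 0x5d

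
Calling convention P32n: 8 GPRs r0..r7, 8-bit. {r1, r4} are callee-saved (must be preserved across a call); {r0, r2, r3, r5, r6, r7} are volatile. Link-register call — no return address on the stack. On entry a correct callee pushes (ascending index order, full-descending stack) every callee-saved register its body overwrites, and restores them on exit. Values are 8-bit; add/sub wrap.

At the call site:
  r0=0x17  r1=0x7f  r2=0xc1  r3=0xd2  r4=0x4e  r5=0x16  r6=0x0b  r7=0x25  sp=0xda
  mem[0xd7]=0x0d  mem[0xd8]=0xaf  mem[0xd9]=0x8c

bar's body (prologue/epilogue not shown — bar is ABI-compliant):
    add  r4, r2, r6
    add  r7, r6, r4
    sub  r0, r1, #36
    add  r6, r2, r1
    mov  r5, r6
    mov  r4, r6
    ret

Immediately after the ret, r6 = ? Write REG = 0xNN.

prologue: push r4 -> mem[0xd9]=0x4e, sp=0xd9
body[0] add  r4, r2, r6 -> r4=0xcc
body[1] add  r7, r6, r4 -> r7=0xd7
body[2] sub  r0, r1, #36 -> r0=0x5b
body[3] add  r6, r2, r1 -> r6=0x40
body[4] mov  r5, r6 -> r5=0x40
body[5] mov  r4, r6 -> r4=0x40
epilogue: pop r4=0x4e, sp=0xda
r6 is caller-saved -> body value

REG = 0x40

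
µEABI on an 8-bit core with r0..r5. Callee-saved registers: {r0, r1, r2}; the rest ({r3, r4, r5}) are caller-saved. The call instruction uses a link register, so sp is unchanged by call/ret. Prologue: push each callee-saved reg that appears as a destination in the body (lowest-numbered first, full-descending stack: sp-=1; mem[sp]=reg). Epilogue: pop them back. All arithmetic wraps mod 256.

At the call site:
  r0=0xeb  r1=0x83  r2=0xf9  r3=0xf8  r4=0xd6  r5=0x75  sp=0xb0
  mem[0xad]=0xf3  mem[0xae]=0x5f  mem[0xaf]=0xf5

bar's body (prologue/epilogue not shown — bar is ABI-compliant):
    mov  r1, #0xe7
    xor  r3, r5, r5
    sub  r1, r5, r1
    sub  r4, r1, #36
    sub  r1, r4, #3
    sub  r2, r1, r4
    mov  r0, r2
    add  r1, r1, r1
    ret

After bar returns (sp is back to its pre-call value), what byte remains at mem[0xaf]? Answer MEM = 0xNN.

prologue: push r0 → mem[0xaf]=0xeb, sp=0xaf
prologue: push r1 → mem[0xae]=0x83, sp=0xae
prologue: push r2 → mem[0xad]=0xf9, sp=0xad
body[0] mov  r1, #0xe7 → r1=0xe7
body[1] xor  r3, r5, r5 → r3=0x00
body[2] sub  r1, r5, r1 → r1=0x8e
body[3] sub  r4, r1, #36 → r4=0x6a
body[4] sub  r1, r4, #3 → r1=0x67
body[5] sub  r2, r1, r4 → r2=0xfd
body[6] mov  r0, r2 → r0=0xfd
body[7] add  r1, r1, r1 → r1=0xce
epilogue: pop r2=0xf9, sp=0xae
epilogue: pop r1=0x83, sp=0xaf
epilogue: pop r0=0xeb, sp=0xb0
prologue pushed ['r0', 'r1', 'r2'] at ['0xaf', '0xae', '0xad']

MEM = 0xeb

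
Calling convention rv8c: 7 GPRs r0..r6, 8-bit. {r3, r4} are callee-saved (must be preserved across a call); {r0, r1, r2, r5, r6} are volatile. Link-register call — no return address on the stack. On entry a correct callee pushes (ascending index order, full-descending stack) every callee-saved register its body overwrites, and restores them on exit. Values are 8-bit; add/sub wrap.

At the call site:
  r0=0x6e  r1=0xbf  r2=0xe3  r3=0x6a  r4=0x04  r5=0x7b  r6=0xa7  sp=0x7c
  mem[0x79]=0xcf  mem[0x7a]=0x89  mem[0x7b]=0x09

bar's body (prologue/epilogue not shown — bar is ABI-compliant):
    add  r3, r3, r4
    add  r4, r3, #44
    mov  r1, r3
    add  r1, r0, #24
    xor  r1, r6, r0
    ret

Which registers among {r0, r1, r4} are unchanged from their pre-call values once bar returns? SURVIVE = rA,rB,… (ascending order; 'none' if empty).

prologue: push r3 → mem[0x7b]=0x6a, sp=0x7b
prologue: push r4 → mem[0x7a]=0x04, sp=0x7a
body[0] add  r3, r3, r4 → r3=0x6e
body[1] add  r4, r3, #44 → r4=0x9a
body[2] mov  r1, r3 → r1=0x6e
body[3] add  r1, r0, #24 → r1=0x86
body[4] xor  r1, r6, r0 → r1=0xc9
epilogue: pop r4=0x04, sp=0x7b
epilogue: pop r3=0x6a, sp=0x7c
r0: caller-saved, written=False
r1: caller-saved, written=True
r4: callee-saved, written=True

SURVIVE = r0,r4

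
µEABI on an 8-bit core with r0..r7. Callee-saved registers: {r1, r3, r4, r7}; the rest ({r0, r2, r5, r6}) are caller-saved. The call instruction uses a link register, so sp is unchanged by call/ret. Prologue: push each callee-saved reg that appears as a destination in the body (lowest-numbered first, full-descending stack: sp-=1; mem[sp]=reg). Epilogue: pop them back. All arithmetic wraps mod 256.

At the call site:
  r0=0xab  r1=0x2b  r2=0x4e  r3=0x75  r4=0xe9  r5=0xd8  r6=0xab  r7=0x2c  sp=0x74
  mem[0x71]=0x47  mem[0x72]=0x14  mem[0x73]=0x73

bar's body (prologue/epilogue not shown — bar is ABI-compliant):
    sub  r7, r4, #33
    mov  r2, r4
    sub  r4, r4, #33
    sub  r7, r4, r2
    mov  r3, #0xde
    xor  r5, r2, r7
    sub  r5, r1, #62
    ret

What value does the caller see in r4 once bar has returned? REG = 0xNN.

REG = 0xe9

prologue: push r3 -> mem[0x73]=0x75, sp=0x73
prologue: push r4 -> mem[0x72]=0xe9, sp=0x72
prologue: push r7 -> mem[0x71]=0x2c, sp=0x71
body[0] sub  r7, r4, #33 -> r7=0xc8
body[1] mov  r2, r4 -> r2=0xe9
body[2] sub  r4, r4, #33 -> r4=0xc8
body[3] sub  r7, r4, r2 -> r7=0xdf
body[4] mov  r3, #0xde -> r3=0xde
body[5] xor  r5, r2, r7 -> r5=0x36
body[6] sub  r5, r1, #62 -> r5=0xed
epilogue: pop r7=0x2c, sp=0x72
epilogue: pop r4=0xe9, sp=0x73
epilogue: pop r3=0x75, sp=0x74
r4 is callee-saved -> restored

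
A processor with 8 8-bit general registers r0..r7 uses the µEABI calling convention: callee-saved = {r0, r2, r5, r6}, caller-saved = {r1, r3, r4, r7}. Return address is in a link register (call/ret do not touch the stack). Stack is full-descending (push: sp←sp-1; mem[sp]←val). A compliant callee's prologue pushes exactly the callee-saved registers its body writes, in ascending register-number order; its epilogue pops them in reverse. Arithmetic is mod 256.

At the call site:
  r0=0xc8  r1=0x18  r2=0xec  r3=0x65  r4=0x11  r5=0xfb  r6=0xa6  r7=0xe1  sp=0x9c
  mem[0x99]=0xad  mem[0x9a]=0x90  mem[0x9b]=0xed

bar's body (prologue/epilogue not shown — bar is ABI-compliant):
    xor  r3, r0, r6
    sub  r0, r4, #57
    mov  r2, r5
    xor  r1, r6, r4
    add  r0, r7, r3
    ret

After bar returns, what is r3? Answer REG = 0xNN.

prologue: push r0 → mem[0x9b]=0xc8, sp=0x9b
prologue: push r2 → mem[0x9a]=0xec, sp=0x9a
body[0] xor  r3, r0, r6 → r3=0x6e
body[1] sub  r0, r4, #57 → r0=0xd8
body[2] mov  r2, r5 → r2=0xfb
body[3] xor  r1, r6, r4 → r1=0xb7
body[4] add  r0, r7, r3 → r0=0x4f
epilogue: pop r2=0xec, sp=0x9b
epilogue: pop r0=0xc8, sp=0x9c
r3 is caller-saved → body value

REG = 0x6e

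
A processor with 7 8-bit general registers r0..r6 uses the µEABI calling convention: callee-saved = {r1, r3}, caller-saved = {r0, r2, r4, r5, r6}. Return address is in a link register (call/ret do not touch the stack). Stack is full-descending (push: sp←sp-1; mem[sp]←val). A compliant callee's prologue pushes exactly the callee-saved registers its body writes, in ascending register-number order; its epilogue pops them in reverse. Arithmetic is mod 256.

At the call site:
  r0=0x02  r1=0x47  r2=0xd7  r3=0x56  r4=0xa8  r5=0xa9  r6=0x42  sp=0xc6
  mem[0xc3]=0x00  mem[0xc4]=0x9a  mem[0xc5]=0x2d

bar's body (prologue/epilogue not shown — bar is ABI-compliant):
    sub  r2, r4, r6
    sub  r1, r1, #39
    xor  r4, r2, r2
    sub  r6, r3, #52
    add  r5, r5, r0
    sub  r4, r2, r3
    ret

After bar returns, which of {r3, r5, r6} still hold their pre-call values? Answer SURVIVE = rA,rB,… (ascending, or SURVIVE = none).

prologue: push r1 -> mem[0xc5]=0x47, sp=0xc5
body[0] sub  r2, r4, r6 -> r2=0x66
body[1] sub  r1, r1, #39 -> r1=0x20
body[2] xor  r4, r2, r2 -> r4=0x00
body[3] sub  r6, r3, #52 -> r6=0x22
body[4] add  r5, r5, r0 -> r5=0xab
body[5] sub  r4, r2, r3 -> r4=0x10
epilogue: pop r1=0x47, sp=0xc6
r3: callee-saved, written=False
r5: caller-saved, written=True
r6: caller-saved, written=True

SURVIVE = r3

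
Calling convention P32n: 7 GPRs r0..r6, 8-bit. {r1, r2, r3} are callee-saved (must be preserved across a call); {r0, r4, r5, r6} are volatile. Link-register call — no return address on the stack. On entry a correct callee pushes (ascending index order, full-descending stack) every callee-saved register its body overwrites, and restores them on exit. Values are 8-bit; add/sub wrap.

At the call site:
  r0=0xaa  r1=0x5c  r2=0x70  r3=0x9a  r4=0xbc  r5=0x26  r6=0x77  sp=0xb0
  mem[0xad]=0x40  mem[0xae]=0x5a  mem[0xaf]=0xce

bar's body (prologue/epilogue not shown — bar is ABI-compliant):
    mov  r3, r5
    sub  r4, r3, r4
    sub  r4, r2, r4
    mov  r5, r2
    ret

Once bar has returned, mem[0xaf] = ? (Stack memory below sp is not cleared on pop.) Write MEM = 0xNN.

MEM = 0x9a

prologue: push r3 → mem[0xaf]=0x9a, sp=0xaf
body[0] mov  r3, r5 → r3=0x26
body[1] sub  r4, r3, r4 → r4=0x6a
body[2] sub  r4, r2, r4 → r4=0x06
body[3] mov  r5, r2 → r5=0x70
epilogue: pop r3=0x9a, sp=0xb0
prologue pushed ['r3'] at ['0xaf']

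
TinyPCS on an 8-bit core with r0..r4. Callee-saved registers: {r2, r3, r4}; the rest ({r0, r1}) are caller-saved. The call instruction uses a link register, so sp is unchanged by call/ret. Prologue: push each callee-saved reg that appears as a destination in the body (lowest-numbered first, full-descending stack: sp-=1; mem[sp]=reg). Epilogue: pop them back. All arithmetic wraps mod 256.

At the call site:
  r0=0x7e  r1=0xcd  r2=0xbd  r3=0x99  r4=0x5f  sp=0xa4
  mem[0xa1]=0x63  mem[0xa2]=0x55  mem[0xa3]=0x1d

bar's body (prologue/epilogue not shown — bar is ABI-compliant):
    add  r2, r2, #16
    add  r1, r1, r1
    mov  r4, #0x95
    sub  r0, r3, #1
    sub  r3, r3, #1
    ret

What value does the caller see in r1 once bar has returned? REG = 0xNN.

prologue: push r2 -> mem[0xa3]=0xbd, sp=0xa3
prologue: push r3 -> mem[0xa2]=0x99, sp=0xa2
prologue: push r4 -> mem[0xa1]=0x5f, sp=0xa1
body[0] add  r2, r2, #16 -> r2=0xcd
body[1] add  r1, r1, r1 -> r1=0x9a
body[2] mov  r4, #0x95 -> r4=0x95
body[3] sub  r0, r3, #1 -> r0=0x98
body[4] sub  r3, r3, #1 -> r3=0x98
epilogue: pop r4=0x5f, sp=0xa2
epilogue: pop r3=0x99, sp=0xa3
epilogue: pop r2=0xbd, sp=0xa4
r1 is caller-saved -> body value

REG = 0x9a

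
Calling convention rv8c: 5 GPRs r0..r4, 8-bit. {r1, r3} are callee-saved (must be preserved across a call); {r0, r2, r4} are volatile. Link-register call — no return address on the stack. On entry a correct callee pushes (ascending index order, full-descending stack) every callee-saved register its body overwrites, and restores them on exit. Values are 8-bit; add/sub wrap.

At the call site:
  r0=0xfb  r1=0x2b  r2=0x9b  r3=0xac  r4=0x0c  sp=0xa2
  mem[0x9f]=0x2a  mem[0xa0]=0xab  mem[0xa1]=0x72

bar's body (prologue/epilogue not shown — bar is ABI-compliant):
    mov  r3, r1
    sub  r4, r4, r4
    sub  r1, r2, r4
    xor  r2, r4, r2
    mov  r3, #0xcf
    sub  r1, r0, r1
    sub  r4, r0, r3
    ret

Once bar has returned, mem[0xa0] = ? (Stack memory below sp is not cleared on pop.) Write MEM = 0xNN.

MEM = 0xac

prologue: push r1 → mem[0xa1]=0x2b, sp=0xa1
prologue: push r3 → mem[0xa0]=0xac, sp=0xa0
body[0] mov  r3, r1 → r3=0x2b
body[1] sub  r4, r4, r4 → r4=0x00
body[2] sub  r1, r2, r4 → r1=0x9b
body[3] xor  r2, r4, r2 → r2=0x9b
body[4] mov  r3, #0xcf → r3=0xcf
body[5] sub  r1, r0, r1 → r1=0x60
body[6] sub  r4, r0, r3 → r4=0x2c
epilogue: pop r3=0xac, sp=0xa1
epilogue: pop r1=0x2b, sp=0xa2
prologue pushed ['r1', 'r3'] at ['0xa1', '0xa0']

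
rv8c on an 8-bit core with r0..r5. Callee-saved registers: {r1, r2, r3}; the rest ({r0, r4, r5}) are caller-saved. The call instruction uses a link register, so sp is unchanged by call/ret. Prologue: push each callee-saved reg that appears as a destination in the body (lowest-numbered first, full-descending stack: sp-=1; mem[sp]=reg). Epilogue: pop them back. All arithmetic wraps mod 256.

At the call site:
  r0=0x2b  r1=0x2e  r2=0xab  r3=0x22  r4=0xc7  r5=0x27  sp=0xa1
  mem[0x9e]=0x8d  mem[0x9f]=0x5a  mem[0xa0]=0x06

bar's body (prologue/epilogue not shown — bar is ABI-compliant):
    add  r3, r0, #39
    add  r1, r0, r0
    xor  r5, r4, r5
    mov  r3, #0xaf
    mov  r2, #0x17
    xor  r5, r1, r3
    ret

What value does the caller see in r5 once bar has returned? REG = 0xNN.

prologue: push r1 -> mem[0xa0]=0x2e, sp=0xa0
prologue: push r2 -> mem[0x9f]=0xab, sp=0x9f
prologue: push r3 -> mem[0x9e]=0x22, sp=0x9e
body[0] add  r3, r0, #39 -> r3=0x52
body[1] add  r1, r0, r0 -> r1=0x56
body[2] xor  r5, r4, r5 -> r5=0xe0
body[3] mov  r3, #0xaf -> r3=0xaf
body[4] mov  r2, #0x17 -> r2=0x17
body[5] xor  r5, r1, r3 -> r5=0xf9
epilogue: pop r3=0x22, sp=0x9f
epilogue: pop r2=0xab, sp=0xa0
epilogue: pop r1=0x2e, sp=0xa1
r5 is caller-saved -> body value

REG = 0xf9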